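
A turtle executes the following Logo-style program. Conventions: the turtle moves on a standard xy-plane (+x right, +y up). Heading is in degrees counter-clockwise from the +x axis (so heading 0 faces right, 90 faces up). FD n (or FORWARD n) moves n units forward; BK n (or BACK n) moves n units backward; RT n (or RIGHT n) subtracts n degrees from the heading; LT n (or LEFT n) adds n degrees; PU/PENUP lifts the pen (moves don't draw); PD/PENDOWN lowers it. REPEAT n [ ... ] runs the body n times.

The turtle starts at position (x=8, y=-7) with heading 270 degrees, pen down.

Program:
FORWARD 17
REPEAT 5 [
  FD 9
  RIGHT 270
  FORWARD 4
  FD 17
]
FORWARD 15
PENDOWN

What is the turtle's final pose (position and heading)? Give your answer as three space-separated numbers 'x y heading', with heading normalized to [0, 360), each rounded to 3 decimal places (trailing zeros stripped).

Answer: 44 -33 0

Derivation:
Executing turtle program step by step:
Start: pos=(8,-7), heading=270, pen down
FD 17: (8,-7) -> (8,-24) [heading=270, draw]
REPEAT 5 [
  -- iteration 1/5 --
  FD 9: (8,-24) -> (8,-33) [heading=270, draw]
  RT 270: heading 270 -> 0
  FD 4: (8,-33) -> (12,-33) [heading=0, draw]
  FD 17: (12,-33) -> (29,-33) [heading=0, draw]
  -- iteration 2/5 --
  FD 9: (29,-33) -> (38,-33) [heading=0, draw]
  RT 270: heading 0 -> 90
  FD 4: (38,-33) -> (38,-29) [heading=90, draw]
  FD 17: (38,-29) -> (38,-12) [heading=90, draw]
  -- iteration 3/5 --
  FD 9: (38,-12) -> (38,-3) [heading=90, draw]
  RT 270: heading 90 -> 180
  FD 4: (38,-3) -> (34,-3) [heading=180, draw]
  FD 17: (34,-3) -> (17,-3) [heading=180, draw]
  -- iteration 4/5 --
  FD 9: (17,-3) -> (8,-3) [heading=180, draw]
  RT 270: heading 180 -> 270
  FD 4: (8,-3) -> (8,-7) [heading=270, draw]
  FD 17: (8,-7) -> (8,-24) [heading=270, draw]
  -- iteration 5/5 --
  FD 9: (8,-24) -> (8,-33) [heading=270, draw]
  RT 270: heading 270 -> 0
  FD 4: (8,-33) -> (12,-33) [heading=0, draw]
  FD 17: (12,-33) -> (29,-33) [heading=0, draw]
]
FD 15: (29,-33) -> (44,-33) [heading=0, draw]
PD: pen down
Final: pos=(44,-33), heading=0, 17 segment(s) drawn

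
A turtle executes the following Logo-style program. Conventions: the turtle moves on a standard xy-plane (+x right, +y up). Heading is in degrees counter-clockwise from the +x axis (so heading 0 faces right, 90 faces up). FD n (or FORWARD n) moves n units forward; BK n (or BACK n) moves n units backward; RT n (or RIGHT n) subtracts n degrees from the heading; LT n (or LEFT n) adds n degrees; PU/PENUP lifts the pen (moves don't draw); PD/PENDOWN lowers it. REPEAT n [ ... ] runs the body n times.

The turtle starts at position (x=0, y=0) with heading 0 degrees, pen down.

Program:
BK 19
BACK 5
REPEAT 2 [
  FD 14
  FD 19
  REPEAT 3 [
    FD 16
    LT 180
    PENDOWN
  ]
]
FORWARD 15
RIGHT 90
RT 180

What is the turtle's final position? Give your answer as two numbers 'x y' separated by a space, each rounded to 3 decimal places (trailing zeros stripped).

Executing turtle program step by step:
Start: pos=(0,0), heading=0, pen down
BK 19: (0,0) -> (-19,0) [heading=0, draw]
BK 5: (-19,0) -> (-24,0) [heading=0, draw]
REPEAT 2 [
  -- iteration 1/2 --
  FD 14: (-24,0) -> (-10,0) [heading=0, draw]
  FD 19: (-10,0) -> (9,0) [heading=0, draw]
  REPEAT 3 [
    -- iteration 1/3 --
    FD 16: (9,0) -> (25,0) [heading=0, draw]
    LT 180: heading 0 -> 180
    PD: pen down
    -- iteration 2/3 --
    FD 16: (25,0) -> (9,0) [heading=180, draw]
    LT 180: heading 180 -> 0
    PD: pen down
    -- iteration 3/3 --
    FD 16: (9,0) -> (25,0) [heading=0, draw]
    LT 180: heading 0 -> 180
    PD: pen down
  ]
  -- iteration 2/2 --
  FD 14: (25,0) -> (11,0) [heading=180, draw]
  FD 19: (11,0) -> (-8,0) [heading=180, draw]
  REPEAT 3 [
    -- iteration 1/3 --
    FD 16: (-8,0) -> (-24,0) [heading=180, draw]
    LT 180: heading 180 -> 0
    PD: pen down
    -- iteration 2/3 --
    FD 16: (-24,0) -> (-8,0) [heading=0, draw]
    LT 180: heading 0 -> 180
    PD: pen down
    -- iteration 3/3 --
    FD 16: (-8,0) -> (-24,0) [heading=180, draw]
    LT 180: heading 180 -> 0
    PD: pen down
  ]
]
FD 15: (-24,0) -> (-9,0) [heading=0, draw]
RT 90: heading 0 -> 270
RT 180: heading 270 -> 90
Final: pos=(-9,0), heading=90, 13 segment(s) drawn

Answer: -9 0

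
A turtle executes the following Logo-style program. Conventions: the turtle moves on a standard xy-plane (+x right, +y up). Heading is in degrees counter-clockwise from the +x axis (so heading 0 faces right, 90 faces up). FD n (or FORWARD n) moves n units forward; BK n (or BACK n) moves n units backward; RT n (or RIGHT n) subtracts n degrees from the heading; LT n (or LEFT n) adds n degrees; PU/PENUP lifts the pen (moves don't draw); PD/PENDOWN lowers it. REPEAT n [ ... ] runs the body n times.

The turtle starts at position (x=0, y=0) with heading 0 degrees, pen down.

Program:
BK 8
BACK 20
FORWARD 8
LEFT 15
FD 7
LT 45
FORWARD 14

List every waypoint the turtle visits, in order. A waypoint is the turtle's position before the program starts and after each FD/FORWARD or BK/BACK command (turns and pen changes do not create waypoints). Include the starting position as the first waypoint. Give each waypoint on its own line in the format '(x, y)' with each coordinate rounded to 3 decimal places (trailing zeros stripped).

Answer: (0, 0)
(-8, 0)
(-28, 0)
(-20, 0)
(-13.239, 1.812)
(-6.239, 13.936)

Derivation:
Executing turtle program step by step:
Start: pos=(0,0), heading=0, pen down
BK 8: (0,0) -> (-8,0) [heading=0, draw]
BK 20: (-8,0) -> (-28,0) [heading=0, draw]
FD 8: (-28,0) -> (-20,0) [heading=0, draw]
LT 15: heading 0 -> 15
FD 7: (-20,0) -> (-13.239,1.812) [heading=15, draw]
LT 45: heading 15 -> 60
FD 14: (-13.239,1.812) -> (-6.239,13.936) [heading=60, draw]
Final: pos=(-6.239,13.936), heading=60, 5 segment(s) drawn
Waypoints (6 total):
(0, 0)
(-8, 0)
(-28, 0)
(-20, 0)
(-13.239, 1.812)
(-6.239, 13.936)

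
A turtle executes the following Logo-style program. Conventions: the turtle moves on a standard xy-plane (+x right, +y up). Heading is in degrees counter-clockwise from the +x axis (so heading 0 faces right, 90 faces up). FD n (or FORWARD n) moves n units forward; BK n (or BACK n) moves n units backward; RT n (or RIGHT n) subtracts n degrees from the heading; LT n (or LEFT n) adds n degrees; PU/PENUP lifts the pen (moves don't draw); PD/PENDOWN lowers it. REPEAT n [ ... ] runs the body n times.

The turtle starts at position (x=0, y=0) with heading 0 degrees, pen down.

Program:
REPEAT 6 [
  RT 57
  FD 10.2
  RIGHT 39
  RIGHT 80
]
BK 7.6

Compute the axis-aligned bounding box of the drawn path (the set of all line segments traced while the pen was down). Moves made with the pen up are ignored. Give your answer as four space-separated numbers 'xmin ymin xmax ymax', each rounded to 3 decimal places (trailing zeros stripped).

Answer: -8.495 -8.554 6.594 0

Derivation:
Executing turtle program step by step:
Start: pos=(0,0), heading=0, pen down
REPEAT 6 [
  -- iteration 1/6 --
  RT 57: heading 0 -> 303
  FD 10.2: (0,0) -> (5.555,-8.554) [heading=303, draw]
  RT 39: heading 303 -> 264
  RT 80: heading 264 -> 184
  -- iteration 2/6 --
  RT 57: heading 184 -> 127
  FD 10.2: (5.555,-8.554) -> (-0.583,-0.408) [heading=127, draw]
  RT 39: heading 127 -> 88
  RT 80: heading 88 -> 8
  -- iteration 3/6 --
  RT 57: heading 8 -> 311
  FD 10.2: (-0.583,-0.408) -> (6.109,-8.106) [heading=311, draw]
  RT 39: heading 311 -> 272
  RT 80: heading 272 -> 192
  -- iteration 4/6 --
  RT 57: heading 192 -> 135
  FD 10.2: (6.109,-8.106) -> (-1.104,-0.894) [heading=135, draw]
  RT 39: heading 135 -> 96
  RT 80: heading 96 -> 16
  -- iteration 5/6 --
  RT 57: heading 16 -> 319
  FD 10.2: (-1.104,-0.894) -> (6.594,-7.586) [heading=319, draw]
  RT 39: heading 319 -> 280
  RT 80: heading 280 -> 200
  -- iteration 6/6 --
  RT 57: heading 200 -> 143
  FD 10.2: (6.594,-7.586) -> (-1.552,-1.447) [heading=143, draw]
  RT 39: heading 143 -> 104
  RT 80: heading 104 -> 24
]
BK 7.6: (-1.552,-1.447) -> (-8.495,-4.538) [heading=24, draw]
Final: pos=(-8.495,-4.538), heading=24, 7 segment(s) drawn

Segment endpoints: x in {-8.495, -1.552, -1.104, -0.583, 0, 5.555, 6.109, 6.594}, y in {-8.554, -8.106, -7.586, -4.538, -1.447, -0.894, -0.408, 0}
xmin=-8.495, ymin=-8.554, xmax=6.594, ymax=0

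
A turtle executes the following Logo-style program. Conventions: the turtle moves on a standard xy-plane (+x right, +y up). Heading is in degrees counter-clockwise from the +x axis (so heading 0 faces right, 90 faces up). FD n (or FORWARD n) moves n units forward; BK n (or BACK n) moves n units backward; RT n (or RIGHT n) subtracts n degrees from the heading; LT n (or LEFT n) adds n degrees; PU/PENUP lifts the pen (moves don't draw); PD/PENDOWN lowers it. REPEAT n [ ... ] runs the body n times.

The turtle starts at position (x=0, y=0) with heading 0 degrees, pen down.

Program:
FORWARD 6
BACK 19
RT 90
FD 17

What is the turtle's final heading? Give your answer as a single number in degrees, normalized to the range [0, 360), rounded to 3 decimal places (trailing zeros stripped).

Answer: 270

Derivation:
Executing turtle program step by step:
Start: pos=(0,0), heading=0, pen down
FD 6: (0,0) -> (6,0) [heading=0, draw]
BK 19: (6,0) -> (-13,0) [heading=0, draw]
RT 90: heading 0 -> 270
FD 17: (-13,0) -> (-13,-17) [heading=270, draw]
Final: pos=(-13,-17), heading=270, 3 segment(s) drawn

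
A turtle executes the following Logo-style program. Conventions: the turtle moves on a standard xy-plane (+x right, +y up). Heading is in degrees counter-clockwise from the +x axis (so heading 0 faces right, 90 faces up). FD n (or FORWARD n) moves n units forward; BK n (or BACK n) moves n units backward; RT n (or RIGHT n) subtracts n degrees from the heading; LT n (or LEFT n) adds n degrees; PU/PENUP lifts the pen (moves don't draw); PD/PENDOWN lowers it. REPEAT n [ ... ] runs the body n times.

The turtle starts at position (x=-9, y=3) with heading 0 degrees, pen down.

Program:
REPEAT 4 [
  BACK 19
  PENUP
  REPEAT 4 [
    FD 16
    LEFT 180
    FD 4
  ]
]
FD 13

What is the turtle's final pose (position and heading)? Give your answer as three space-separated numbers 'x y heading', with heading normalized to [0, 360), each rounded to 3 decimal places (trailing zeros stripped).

Executing turtle program step by step:
Start: pos=(-9,3), heading=0, pen down
REPEAT 4 [
  -- iteration 1/4 --
  BK 19: (-9,3) -> (-28,3) [heading=0, draw]
  PU: pen up
  REPEAT 4 [
    -- iteration 1/4 --
    FD 16: (-28,3) -> (-12,3) [heading=0, move]
    LT 180: heading 0 -> 180
    FD 4: (-12,3) -> (-16,3) [heading=180, move]
    -- iteration 2/4 --
    FD 16: (-16,3) -> (-32,3) [heading=180, move]
    LT 180: heading 180 -> 0
    FD 4: (-32,3) -> (-28,3) [heading=0, move]
    -- iteration 3/4 --
    FD 16: (-28,3) -> (-12,3) [heading=0, move]
    LT 180: heading 0 -> 180
    FD 4: (-12,3) -> (-16,3) [heading=180, move]
    -- iteration 4/4 --
    FD 16: (-16,3) -> (-32,3) [heading=180, move]
    LT 180: heading 180 -> 0
    FD 4: (-32,3) -> (-28,3) [heading=0, move]
  ]
  -- iteration 2/4 --
  BK 19: (-28,3) -> (-47,3) [heading=0, move]
  PU: pen up
  REPEAT 4 [
    -- iteration 1/4 --
    FD 16: (-47,3) -> (-31,3) [heading=0, move]
    LT 180: heading 0 -> 180
    FD 4: (-31,3) -> (-35,3) [heading=180, move]
    -- iteration 2/4 --
    FD 16: (-35,3) -> (-51,3) [heading=180, move]
    LT 180: heading 180 -> 0
    FD 4: (-51,3) -> (-47,3) [heading=0, move]
    -- iteration 3/4 --
    FD 16: (-47,3) -> (-31,3) [heading=0, move]
    LT 180: heading 0 -> 180
    FD 4: (-31,3) -> (-35,3) [heading=180, move]
    -- iteration 4/4 --
    FD 16: (-35,3) -> (-51,3) [heading=180, move]
    LT 180: heading 180 -> 0
    FD 4: (-51,3) -> (-47,3) [heading=0, move]
  ]
  -- iteration 3/4 --
  BK 19: (-47,3) -> (-66,3) [heading=0, move]
  PU: pen up
  REPEAT 4 [
    -- iteration 1/4 --
    FD 16: (-66,3) -> (-50,3) [heading=0, move]
    LT 180: heading 0 -> 180
    FD 4: (-50,3) -> (-54,3) [heading=180, move]
    -- iteration 2/4 --
    FD 16: (-54,3) -> (-70,3) [heading=180, move]
    LT 180: heading 180 -> 0
    FD 4: (-70,3) -> (-66,3) [heading=0, move]
    -- iteration 3/4 --
    FD 16: (-66,3) -> (-50,3) [heading=0, move]
    LT 180: heading 0 -> 180
    FD 4: (-50,3) -> (-54,3) [heading=180, move]
    -- iteration 4/4 --
    FD 16: (-54,3) -> (-70,3) [heading=180, move]
    LT 180: heading 180 -> 0
    FD 4: (-70,3) -> (-66,3) [heading=0, move]
  ]
  -- iteration 4/4 --
  BK 19: (-66,3) -> (-85,3) [heading=0, move]
  PU: pen up
  REPEAT 4 [
    -- iteration 1/4 --
    FD 16: (-85,3) -> (-69,3) [heading=0, move]
    LT 180: heading 0 -> 180
    FD 4: (-69,3) -> (-73,3) [heading=180, move]
    -- iteration 2/4 --
    FD 16: (-73,3) -> (-89,3) [heading=180, move]
    LT 180: heading 180 -> 0
    FD 4: (-89,3) -> (-85,3) [heading=0, move]
    -- iteration 3/4 --
    FD 16: (-85,3) -> (-69,3) [heading=0, move]
    LT 180: heading 0 -> 180
    FD 4: (-69,3) -> (-73,3) [heading=180, move]
    -- iteration 4/4 --
    FD 16: (-73,3) -> (-89,3) [heading=180, move]
    LT 180: heading 180 -> 0
    FD 4: (-89,3) -> (-85,3) [heading=0, move]
  ]
]
FD 13: (-85,3) -> (-72,3) [heading=0, move]
Final: pos=(-72,3), heading=0, 1 segment(s) drawn

Answer: -72 3 0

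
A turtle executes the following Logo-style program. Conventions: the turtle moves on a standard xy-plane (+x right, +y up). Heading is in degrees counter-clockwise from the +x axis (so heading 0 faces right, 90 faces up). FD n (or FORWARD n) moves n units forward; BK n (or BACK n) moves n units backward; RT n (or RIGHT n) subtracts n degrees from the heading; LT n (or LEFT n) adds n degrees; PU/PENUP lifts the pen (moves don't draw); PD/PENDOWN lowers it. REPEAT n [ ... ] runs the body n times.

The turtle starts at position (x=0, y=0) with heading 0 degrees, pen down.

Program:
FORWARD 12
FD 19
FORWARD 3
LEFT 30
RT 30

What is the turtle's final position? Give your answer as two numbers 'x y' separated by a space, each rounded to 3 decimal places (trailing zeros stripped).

Executing turtle program step by step:
Start: pos=(0,0), heading=0, pen down
FD 12: (0,0) -> (12,0) [heading=0, draw]
FD 19: (12,0) -> (31,0) [heading=0, draw]
FD 3: (31,0) -> (34,0) [heading=0, draw]
LT 30: heading 0 -> 30
RT 30: heading 30 -> 0
Final: pos=(34,0), heading=0, 3 segment(s) drawn

Answer: 34 0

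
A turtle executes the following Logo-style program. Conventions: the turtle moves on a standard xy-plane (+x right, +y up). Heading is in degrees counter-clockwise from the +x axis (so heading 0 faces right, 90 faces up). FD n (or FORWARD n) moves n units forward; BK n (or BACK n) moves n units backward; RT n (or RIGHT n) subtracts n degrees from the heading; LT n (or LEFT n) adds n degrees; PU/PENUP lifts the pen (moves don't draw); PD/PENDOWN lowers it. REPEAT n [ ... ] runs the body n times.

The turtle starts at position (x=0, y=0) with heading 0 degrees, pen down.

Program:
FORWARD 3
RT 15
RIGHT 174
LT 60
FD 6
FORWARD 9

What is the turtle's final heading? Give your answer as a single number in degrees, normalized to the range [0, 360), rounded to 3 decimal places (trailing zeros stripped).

Executing turtle program step by step:
Start: pos=(0,0), heading=0, pen down
FD 3: (0,0) -> (3,0) [heading=0, draw]
RT 15: heading 0 -> 345
RT 174: heading 345 -> 171
LT 60: heading 171 -> 231
FD 6: (3,0) -> (-0.776,-4.663) [heading=231, draw]
FD 9: (-0.776,-4.663) -> (-6.44,-11.657) [heading=231, draw]
Final: pos=(-6.44,-11.657), heading=231, 3 segment(s) drawn

Answer: 231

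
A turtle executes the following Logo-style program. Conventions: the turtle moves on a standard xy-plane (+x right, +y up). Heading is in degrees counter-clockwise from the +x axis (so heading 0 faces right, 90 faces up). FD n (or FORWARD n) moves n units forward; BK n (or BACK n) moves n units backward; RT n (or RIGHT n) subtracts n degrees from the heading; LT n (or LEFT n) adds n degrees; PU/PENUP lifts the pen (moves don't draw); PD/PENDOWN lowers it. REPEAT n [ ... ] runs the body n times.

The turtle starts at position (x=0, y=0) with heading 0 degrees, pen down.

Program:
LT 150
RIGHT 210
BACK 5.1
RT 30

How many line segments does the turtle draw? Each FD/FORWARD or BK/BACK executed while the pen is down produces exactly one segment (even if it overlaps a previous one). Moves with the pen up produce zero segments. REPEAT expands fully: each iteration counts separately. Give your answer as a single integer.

Answer: 1

Derivation:
Executing turtle program step by step:
Start: pos=(0,0), heading=0, pen down
LT 150: heading 0 -> 150
RT 210: heading 150 -> 300
BK 5.1: (0,0) -> (-2.55,4.417) [heading=300, draw]
RT 30: heading 300 -> 270
Final: pos=(-2.55,4.417), heading=270, 1 segment(s) drawn
Segments drawn: 1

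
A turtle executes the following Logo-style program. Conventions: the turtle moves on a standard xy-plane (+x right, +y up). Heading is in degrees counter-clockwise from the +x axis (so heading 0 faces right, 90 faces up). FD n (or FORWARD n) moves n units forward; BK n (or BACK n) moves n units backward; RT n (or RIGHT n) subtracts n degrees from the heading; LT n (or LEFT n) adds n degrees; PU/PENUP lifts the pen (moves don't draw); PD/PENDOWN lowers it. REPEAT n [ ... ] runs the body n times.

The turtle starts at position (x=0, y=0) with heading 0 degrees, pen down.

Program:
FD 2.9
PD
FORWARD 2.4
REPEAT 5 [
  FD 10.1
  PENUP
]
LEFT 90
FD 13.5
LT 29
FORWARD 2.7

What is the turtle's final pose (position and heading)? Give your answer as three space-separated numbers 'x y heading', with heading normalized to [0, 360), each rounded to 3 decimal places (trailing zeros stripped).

Answer: 54.491 15.861 119

Derivation:
Executing turtle program step by step:
Start: pos=(0,0), heading=0, pen down
FD 2.9: (0,0) -> (2.9,0) [heading=0, draw]
PD: pen down
FD 2.4: (2.9,0) -> (5.3,0) [heading=0, draw]
REPEAT 5 [
  -- iteration 1/5 --
  FD 10.1: (5.3,0) -> (15.4,0) [heading=0, draw]
  PU: pen up
  -- iteration 2/5 --
  FD 10.1: (15.4,0) -> (25.5,0) [heading=0, move]
  PU: pen up
  -- iteration 3/5 --
  FD 10.1: (25.5,0) -> (35.6,0) [heading=0, move]
  PU: pen up
  -- iteration 4/5 --
  FD 10.1: (35.6,0) -> (45.7,0) [heading=0, move]
  PU: pen up
  -- iteration 5/5 --
  FD 10.1: (45.7,0) -> (55.8,0) [heading=0, move]
  PU: pen up
]
LT 90: heading 0 -> 90
FD 13.5: (55.8,0) -> (55.8,13.5) [heading=90, move]
LT 29: heading 90 -> 119
FD 2.7: (55.8,13.5) -> (54.491,15.861) [heading=119, move]
Final: pos=(54.491,15.861), heading=119, 3 segment(s) drawn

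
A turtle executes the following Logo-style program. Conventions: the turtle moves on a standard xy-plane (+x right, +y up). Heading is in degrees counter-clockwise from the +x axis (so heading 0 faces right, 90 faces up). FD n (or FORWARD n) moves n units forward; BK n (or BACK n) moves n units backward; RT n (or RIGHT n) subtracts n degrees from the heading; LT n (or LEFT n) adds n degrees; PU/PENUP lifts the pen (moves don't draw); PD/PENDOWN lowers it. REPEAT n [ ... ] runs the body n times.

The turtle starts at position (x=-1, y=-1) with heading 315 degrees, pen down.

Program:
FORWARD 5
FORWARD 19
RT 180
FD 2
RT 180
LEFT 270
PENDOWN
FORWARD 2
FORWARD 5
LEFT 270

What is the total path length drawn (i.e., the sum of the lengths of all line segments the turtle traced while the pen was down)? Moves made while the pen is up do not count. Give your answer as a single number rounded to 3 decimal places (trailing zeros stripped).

Answer: 33

Derivation:
Executing turtle program step by step:
Start: pos=(-1,-1), heading=315, pen down
FD 5: (-1,-1) -> (2.536,-4.536) [heading=315, draw]
FD 19: (2.536,-4.536) -> (15.971,-17.971) [heading=315, draw]
RT 180: heading 315 -> 135
FD 2: (15.971,-17.971) -> (14.556,-16.556) [heading=135, draw]
RT 180: heading 135 -> 315
LT 270: heading 315 -> 225
PD: pen down
FD 2: (14.556,-16.556) -> (13.142,-17.971) [heading=225, draw]
FD 5: (13.142,-17.971) -> (9.607,-21.506) [heading=225, draw]
LT 270: heading 225 -> 135
Final: pos=(9.607,-21.506), heading=135, 5 segment(s) drawn

Segment lengths:
  seg 1: (-1,-1) -> (2.536,-4.536), length = 5
  seg 2: (2.536,-4.536) -> (15.971,-17.971), length = 19
  seg 3: (15.971,-17.971) -> (14.556,-16.556), length = 2
  seg 4: (14.556,-16.556) -> (13.142,-17.971), length = 2
  seg 5: (13.142,-17.971) -> (9.607,-21.506), length = 5
Total = 33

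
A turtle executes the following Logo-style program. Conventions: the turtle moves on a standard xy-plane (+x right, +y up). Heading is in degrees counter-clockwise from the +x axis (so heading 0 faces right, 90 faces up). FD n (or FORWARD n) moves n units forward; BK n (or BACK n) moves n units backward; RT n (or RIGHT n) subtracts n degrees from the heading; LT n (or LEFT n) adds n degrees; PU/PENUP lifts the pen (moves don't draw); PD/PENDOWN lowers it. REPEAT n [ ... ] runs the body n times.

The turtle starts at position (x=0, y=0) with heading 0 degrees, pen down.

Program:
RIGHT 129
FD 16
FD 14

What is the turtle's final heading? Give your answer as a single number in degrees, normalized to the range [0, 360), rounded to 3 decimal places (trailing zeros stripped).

Answer: 231

Derivation:
Executing turtle program step by step:
Start: pos=(0,0), heading=0, pen down
RT 129: heading 0 -> 231
FD 16: (0,0) -> (-10.069,-12.434) [heading=231, draw]
FD 14: (-10.069,-12.434) -> (-18.88,-23.314) [heading=231, draw]
Final: pos=(-18.88,-23.314), heading=231, 2 segment(s) drawn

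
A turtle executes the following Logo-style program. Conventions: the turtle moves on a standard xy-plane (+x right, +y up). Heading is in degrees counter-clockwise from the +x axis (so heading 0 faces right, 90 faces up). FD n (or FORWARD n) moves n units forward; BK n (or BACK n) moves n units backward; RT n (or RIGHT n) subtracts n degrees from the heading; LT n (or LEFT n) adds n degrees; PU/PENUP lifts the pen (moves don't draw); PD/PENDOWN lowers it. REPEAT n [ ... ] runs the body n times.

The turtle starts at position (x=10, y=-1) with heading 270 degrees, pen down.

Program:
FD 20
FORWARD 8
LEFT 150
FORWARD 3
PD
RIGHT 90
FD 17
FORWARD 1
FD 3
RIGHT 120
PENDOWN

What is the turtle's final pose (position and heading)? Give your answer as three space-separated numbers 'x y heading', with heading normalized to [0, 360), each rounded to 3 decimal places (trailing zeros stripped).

Executing turtle program step by step:
Start: pos=(10,-1), heading=270, pen down
FD 20: (10,-1) -> (10,-21) [heading=270, draw]
FD 8: (10,-21) -> (10,-29) [heading=270, draw]
LT 150: heading 270 -> 60
FD 3: (10,-29) -> (11.5,-26.402) [heading=60, draw]
PD: pen down
RT 90: heading 60 -> 330
FD 17: (11.5,-26.402) -> (26.222,-34.902) [heading=330, draw]
FD 1: (26.222,-34.902) -> (27.088,-35.402) [heading=330, draw]
FD 3: (27.088,-35.402) -> (29.687,-36.902) [heading=330, draw]
RT 120: heading 330 -> 210
PD: pen down
Final: pos=(29.687,-36.902), heading=210, 6 segment(s) drawn

Answer: 29.687 -36.902 210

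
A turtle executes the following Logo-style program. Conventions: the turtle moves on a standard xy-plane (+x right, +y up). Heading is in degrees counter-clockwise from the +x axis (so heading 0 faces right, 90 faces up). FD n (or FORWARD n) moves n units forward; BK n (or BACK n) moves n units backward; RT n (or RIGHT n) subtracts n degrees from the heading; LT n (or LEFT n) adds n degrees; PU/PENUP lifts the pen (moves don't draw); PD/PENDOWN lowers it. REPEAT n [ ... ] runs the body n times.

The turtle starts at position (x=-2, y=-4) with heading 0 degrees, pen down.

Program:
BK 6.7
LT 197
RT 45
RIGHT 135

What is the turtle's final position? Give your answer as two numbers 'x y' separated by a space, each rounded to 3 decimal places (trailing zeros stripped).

Answer: -8.7 -4

Derivation:
Executing turtle program step by step:
Start: pos=(-2,-4), heading=0, pen down
BK 6.7: (-2,-4) -> (-8.7,-4) [heading=0, draw]
LT 197: heading 0 -> 197
RT 45: heading 197 -> 152
RT 135: heading 152 -> 17
Final: pos=(-8.7,-4), heading=17, 1 segment(s) drawn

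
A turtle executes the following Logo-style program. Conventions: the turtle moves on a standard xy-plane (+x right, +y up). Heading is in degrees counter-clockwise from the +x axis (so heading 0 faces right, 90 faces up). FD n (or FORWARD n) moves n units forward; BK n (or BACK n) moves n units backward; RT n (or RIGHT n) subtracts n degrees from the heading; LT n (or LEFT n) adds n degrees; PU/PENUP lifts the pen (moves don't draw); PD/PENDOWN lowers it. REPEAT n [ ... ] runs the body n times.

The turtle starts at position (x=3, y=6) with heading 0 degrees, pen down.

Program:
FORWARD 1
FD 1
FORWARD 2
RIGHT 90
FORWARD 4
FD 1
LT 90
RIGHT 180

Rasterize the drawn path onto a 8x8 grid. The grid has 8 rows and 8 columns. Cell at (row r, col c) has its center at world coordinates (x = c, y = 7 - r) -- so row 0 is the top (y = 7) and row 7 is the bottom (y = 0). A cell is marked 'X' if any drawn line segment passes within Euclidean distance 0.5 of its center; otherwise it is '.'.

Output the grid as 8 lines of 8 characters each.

Segment 0: (3,6) -> (4,6)
Segment 1: (4,6) -> (5,6)
Segment 2: (5,6) -> (7,6)
Segment 3: (7,6) -> (7,2)
Segment 4: (7,2) -> (7,1)

Answer: ........
...XXXXX
.......X
.......X
.......X
.......X
.......X
........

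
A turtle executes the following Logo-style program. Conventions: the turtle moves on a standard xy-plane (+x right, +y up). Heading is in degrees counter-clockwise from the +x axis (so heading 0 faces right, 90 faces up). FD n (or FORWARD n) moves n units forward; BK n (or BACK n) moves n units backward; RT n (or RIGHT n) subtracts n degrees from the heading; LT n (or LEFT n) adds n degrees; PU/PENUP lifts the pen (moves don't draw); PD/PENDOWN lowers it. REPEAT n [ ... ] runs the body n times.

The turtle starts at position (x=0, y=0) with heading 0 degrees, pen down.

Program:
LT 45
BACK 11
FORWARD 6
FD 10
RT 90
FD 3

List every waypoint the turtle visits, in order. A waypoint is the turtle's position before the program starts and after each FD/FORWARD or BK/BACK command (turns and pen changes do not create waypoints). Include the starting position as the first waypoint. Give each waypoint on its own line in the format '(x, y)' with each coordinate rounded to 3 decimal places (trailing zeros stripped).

Executing turtle program step by step:
Start: pos=(0,0), heading=0, pen down
LT 45: heading 0 -> 45
BK 11: (0,0) -> (-7.778,-7.778) [heading=45, draw]
FD 6: (-7.778,-7.778) -> (-3.536,-3.536) [heading=45, draw]
FD 10: (-3.536,-3.536) -> (3.536,3.536) [heading=45, draw]
RT 90: heading 45 -> 315
FD 3: (3.536,3.536) -> (5.657,1.414) [heading=315, draw]
Final: pos=(5.657,1.414), heading=315, 4 segment(s) drawn
Waypoints (5 total):
(0, 0)
(-7.778, -7.778)
(-3.536, -3.536)
(3.536, 3.536)
(5.657, 1.414)

Answer: (0, 0)
(-7.778, -7.778)
(-3.536, -3.536)
(3.536, 3.536)
(5.657, 1.414)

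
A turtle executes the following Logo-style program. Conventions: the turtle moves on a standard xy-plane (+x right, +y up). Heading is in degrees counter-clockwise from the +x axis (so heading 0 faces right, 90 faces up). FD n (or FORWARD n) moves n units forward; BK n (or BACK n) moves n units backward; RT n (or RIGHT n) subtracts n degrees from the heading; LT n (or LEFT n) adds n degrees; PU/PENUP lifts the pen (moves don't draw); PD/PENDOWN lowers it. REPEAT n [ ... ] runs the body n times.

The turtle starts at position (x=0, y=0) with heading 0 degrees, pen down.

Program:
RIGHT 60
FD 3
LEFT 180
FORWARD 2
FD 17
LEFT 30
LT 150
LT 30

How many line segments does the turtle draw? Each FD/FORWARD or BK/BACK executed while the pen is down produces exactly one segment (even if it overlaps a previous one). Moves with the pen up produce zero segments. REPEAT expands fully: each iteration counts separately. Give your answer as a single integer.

Executing turtle program step by step:
Start: pos=(0,0), heading=0, pen down
RT 60: heading 0 -> 300
FD 3: (0,0) -> (1.5,-2.598) [heading=300, draw]
LT 180: heading 300 -> 120
FD 2: (1.5,-2.598) -> (0.5,-0.866) [heading=120, draw]
FD 17: (0.5,-0.866) -> (-8,13.856) [heading=120, draw]
LT 30: heading 120 -> 150
LT 150: heading 150 -> 300
LT 30: heading 300 -> 330
Final: pos=(-8,13.856), heading=330, 3 segment(s) drawn
Segments drawn: 3

Answer: 3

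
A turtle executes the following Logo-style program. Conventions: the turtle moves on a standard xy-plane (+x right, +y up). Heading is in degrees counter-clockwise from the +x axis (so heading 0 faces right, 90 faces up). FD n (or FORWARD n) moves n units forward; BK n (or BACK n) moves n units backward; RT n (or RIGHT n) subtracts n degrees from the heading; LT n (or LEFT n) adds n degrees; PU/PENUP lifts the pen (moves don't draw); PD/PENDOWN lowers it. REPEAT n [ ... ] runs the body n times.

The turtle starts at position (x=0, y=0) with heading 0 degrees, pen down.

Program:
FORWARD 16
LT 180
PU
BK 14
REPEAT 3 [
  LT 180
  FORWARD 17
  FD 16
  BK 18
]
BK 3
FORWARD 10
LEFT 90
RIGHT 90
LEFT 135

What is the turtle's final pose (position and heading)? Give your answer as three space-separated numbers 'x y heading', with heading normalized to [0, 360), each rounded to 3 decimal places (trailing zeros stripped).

Executing turtle program step by step:
Start: pos=(0,0), heading=0, pen down
FD 16: (0,0) -> (16,0) [heading=0, draw]
LT 180: heading 0 -> 180
PU: pen up
BK 14: (16,0) -> (30,0) [heading=180, move]
REPEAT 3 [
  -- iteration 1/3 --
  LT 180: heading 180 -> 0
  FD 17: (30,0) -> (47,0) [heading=0, move]
  FD 16: (47,0) -> (63,0) [heading=0, move]
  BK 18: (63,0) -> (45,0) [heading=0, move]
  -- iteration 2/3 --
  LT 180: heading 0 -> 180
  FD 17: (45,0) -> (28,0) [heading=180, move]
  FD 16: (28,0) -> (12,0) [heading=180, move]
  BK 18: (12,0) -> (30,0) [heading=180, move]
  -- iteration 3/3 --
  LT 180: heading 180 -> 0
  FD 17: (30,0) -> (47,0) [heading=0, move]
  FD 16: (47,0) -> (63,0) [heading=0, move]
  BK 18: (63,0) -> (45,0) [heading=0, move]
]
BK 3: (45,0) -> (42,0) [heading=0, move]
FD 10: (42,0) -> (52,0) [heading=0, move]
LT 90: heading 0 -> 90
RT 90: heading 90 -> 0
LT 135: heading 0 -> 135
Final: pos=(52,0), heading=135, 1 segment(s) drawn

Answer: 52 0 135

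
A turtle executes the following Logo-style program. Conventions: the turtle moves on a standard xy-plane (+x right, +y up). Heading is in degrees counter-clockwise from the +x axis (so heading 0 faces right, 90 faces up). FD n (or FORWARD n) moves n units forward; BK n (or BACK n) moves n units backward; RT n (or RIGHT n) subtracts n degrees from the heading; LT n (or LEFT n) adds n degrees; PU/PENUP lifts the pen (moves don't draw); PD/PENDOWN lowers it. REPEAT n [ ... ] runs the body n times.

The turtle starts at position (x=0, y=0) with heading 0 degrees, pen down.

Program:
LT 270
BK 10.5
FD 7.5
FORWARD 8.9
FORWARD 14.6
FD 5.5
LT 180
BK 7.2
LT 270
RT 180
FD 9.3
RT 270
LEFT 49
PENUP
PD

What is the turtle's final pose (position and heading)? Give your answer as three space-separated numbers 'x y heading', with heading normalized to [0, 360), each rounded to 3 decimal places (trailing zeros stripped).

Executing turtle program step by step:
Start: pos=(0,0), heading=0, pen down
LT 270: heading 0 -> 270
BK 10.5: (0,0) -> (0,10.5) [heading=270, draw]
FD 7.5: (0,10.5) -> (0,3) [heading=270, draw]
FD 8.9: (0,3) -> (0,-5.9) [heading=270, draw]
FD 14.6: (0,-5.9) -> (0,-20.5) [heading=270, draw]
FD 5.5: (0,-20.5) -> (0,-26) [heading=270, draw]
LT 180: heading 270 -> 90
BK 7.2: (0,-26) -> (0,-33.2) [heading=90, draw]
LT 270: heading 90 -> 0
RT 180: heading 0 -> 180
FD 9.3: (0,-33.2) -> (-9.3,-33.2) [heading=180, draw]
RT 270: heading 180 -> 270
LT 49: heading 270 -> 319
PU: pen up
PD: pen down
Final: pos=(-9.3,-33.2), heading=319, 7 segment(s) drawn

Answer: -9.3 -33.2 319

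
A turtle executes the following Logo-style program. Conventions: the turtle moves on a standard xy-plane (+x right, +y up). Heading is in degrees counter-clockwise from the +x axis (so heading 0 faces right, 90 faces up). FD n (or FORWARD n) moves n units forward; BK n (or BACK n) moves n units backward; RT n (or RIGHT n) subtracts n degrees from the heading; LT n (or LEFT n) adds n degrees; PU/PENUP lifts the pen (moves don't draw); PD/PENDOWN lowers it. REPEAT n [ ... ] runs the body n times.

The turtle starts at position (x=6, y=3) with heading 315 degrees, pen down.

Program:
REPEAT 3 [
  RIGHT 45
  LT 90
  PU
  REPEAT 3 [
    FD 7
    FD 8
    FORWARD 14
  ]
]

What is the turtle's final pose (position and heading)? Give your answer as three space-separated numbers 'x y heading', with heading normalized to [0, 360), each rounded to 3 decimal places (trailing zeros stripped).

Answer: 154.518 151.518 90

Derivation:
Executing turtle program step by step:
Start: pos=(6,3), heading=315, pen down
REPEAT 3 [
  -- iteration 1/3 --
  RT 45: heading 315 -> 270
  LT 90: heading 270 -> 0
  PU: pen up
  REPEAT 3 [
    -- iteration 1/3 --
    FD 7: (6,3) -> (13,3) [heading=0, move]
    FD 8: (13,3) -> (21,3) [heading=0, move]
    FD 14: (21,3) -> (35,3) [heading=0, move]
    -- iteration 2/3 --
    FD 7: (35,3) -> (42,3) [heading=0, move]
    FD 8: (42,3) -> (50,3) [heading=0, move]
    FD 14: (50,3) -> (64,3) [heading=0, move]
    -- iteration 3/3 --
    FD 7: (64,3) -> (71,3) [heading=0, move]
    FD 8: (71,3) -> (79,3) [heading=0, move]
    FD 14: (79,3) -> (93,3) [heading=0, move]
  ]
  -- iteration 2/3 --
  RT 45: heading 0 -> 315
  LT 90: heading 315 -> 45
  PU: pen up
  REPEAT 3 [
    -- iteration 1/3 --
    FD 7: (93,3) -> (97.95,7.95) [heading=45, move]
    FD 8: (97.95,7.95) -> (103.607,13.607) [heading=45, move]
    FD 14: (103.607,13.607) -> (113.506,23.506) [heading=45, move]
    -- iteration 2/3 --
    FD 7: (113.506,23.506) -> (118.456,28.456) [heading=45, move]
    FD 8: (118.456,28.456) -> (124.113,34.113) [heading=45, move]
    FD 14: (124.113,34.113) -> (134.012,44.012) [heading=45, move]
    -- iteration 3/3 --
    FD 7: (134.012,44.012) -> (138.962,48.962) [heading=45, move]
    FD 8: (138.962,48.962) -> (144.619,54.619) [heading=45, move]
    FD 14: (144.619,54.619) -> (154.518,64.518) [heading=45, move]
  ]
  -- iteration 3/3 --
  RT 45: heading 45 -> 0
  LT 90: heading 0 -> 90
  PU: pen up
  REPEAT 3 [
    -- iteration 1/3 --
    FD 7: (154.518,64.518) -> (154.518,71.518) [heading=90, move]
    FD 8: (154.518,71.518) -> (154.518,79.518) [heading=90, move]
    FD 14: (154.518,79.518) -> (154.518,93.518) [heading=90, move]
    -- iteration 2/3 --
    FD 7: (154.518,93.518) -> (154.518,100.518) [heading=90, move]
    FD 8: (154.518,100.518) -> (154.518,108.518) [heading=90, move]
    FD 14: (154.518,108.518) -> (154.518,122.518) [heading=90, move]
    -- iteration 3/3 --
    FD 7: (154.518,122.518) -> (154.518,129.518) [heading=90, move]
    FD 8: (154.518,129.518) -> (154.518,137.518) [heading=90, move]
    FD 14: (154.518,137.518) -> (154.518,151.518) [heading=90, move]
  ]
]
Final: pos=(154.518,151.518), heading=90, 0 segment(s) drawn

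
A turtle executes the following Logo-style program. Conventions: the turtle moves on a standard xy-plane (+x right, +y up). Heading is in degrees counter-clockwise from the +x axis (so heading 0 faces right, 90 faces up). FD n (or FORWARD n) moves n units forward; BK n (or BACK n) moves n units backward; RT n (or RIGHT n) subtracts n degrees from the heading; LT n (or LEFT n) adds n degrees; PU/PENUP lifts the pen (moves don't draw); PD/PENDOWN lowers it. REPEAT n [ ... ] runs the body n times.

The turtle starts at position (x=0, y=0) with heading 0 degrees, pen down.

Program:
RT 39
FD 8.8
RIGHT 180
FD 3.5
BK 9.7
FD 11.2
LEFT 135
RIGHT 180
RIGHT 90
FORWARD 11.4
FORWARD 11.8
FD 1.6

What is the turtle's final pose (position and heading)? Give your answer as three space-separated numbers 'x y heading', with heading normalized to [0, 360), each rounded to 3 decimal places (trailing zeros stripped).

Executing turtle program step by step:
Start: pos=(0,0), heading=0, pen down
RT 39: heading 0 -> 321
FD 8.8: (0,0) -> (6.839,-5.538) [heading=321, draw]
RT 180: heading 321 -> 141
FD 3.5: (6.839,-5.538) -> (4.119,-3.335) [heading=141, draw]
BK 9.7: (4.119,-3.335) -> (11.657,-9.44) [heading=141, draw]
FD 11.2: (11.657,-9.44) -> (2.953,-2.391) [heading=141, draw]
LT 135: heading 141 -> 276
RT 180: heading 276 -> 96
RT 90: heading 96 -> 6
FD 11.4: (2.953,-2.391) -> (14.291,-1.2) [heading=6, draw]
FD 11.8: (14.291,-1.2) -> (26.026,0.034) [heading=6, draw]
FD 1.6: (26.026,0.034) -> (27.617,0.201) [heading=6, draw]
Final: pos=(27.617,0.201), heading=6, 7 segment(s) drawn

Answer: 27.617 0.201 6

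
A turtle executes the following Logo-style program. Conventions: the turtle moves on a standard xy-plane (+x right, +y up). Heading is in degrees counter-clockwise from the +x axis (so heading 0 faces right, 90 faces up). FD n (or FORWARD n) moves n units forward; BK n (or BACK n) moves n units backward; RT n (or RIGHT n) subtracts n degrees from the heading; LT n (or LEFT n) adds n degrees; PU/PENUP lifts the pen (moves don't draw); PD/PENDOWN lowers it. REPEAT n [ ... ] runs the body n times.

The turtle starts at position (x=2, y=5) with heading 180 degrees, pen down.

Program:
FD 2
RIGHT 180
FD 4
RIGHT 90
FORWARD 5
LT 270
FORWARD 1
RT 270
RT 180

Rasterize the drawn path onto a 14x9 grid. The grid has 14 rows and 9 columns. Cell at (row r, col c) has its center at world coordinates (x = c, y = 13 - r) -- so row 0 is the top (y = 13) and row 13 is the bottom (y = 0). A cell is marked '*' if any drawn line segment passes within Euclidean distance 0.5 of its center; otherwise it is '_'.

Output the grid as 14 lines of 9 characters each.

Segment 0: (2,5) -> (0,5)
Segment 1: (0,5) -> (4,5)
Segment 2: (4,5) -> (4,0)
Segment 3: (4,0) -> (3,0)

Answer: _________
_________
_________
_________
_________
_________
_________
_________
*****____
____*____
____*____
____*____
____*____
___**____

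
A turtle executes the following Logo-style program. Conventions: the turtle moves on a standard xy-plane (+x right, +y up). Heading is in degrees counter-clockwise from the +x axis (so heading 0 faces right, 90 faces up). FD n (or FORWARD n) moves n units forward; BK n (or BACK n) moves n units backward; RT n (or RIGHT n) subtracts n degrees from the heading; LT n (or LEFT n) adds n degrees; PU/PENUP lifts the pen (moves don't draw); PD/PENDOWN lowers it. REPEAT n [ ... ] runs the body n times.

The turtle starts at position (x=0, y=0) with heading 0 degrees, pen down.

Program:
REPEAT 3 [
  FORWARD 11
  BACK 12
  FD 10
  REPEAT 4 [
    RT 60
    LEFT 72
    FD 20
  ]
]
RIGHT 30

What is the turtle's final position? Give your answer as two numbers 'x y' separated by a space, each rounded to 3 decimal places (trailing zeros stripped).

Answer: 51.915 193.633

Derivation:
Executing turtle program step by step:
Start: pos=(0,0), heading=0, pen down
REPEAT 3 [
  -- iteration 1/3 --
  FD 11: (0,0) -> (11,0) [heading=0, draw]
  BK 12: (11,0) -> (-1,0) [heading=0, draw]
  FD 10: (-1,0) -> (9,0) [heading=0, draw]
  REPEAT 4 [
    -- iteration 1/4 --
    RT 60: heading 0 -> 300
    LT 72: heading 300 -> 12
    FD 20: (9,0) -> (28.563,4.158) [heading=12, draw]
    -- iteration 2/4 --
    RT 60: heading 12 -> 312
    LT 72: heading 312 -> 24
    FD 20: (28.563,4.158) -> (46.834,12.293) [heading=24, draw]
    -- iteration 3/4 --
    RT 60: heading 24 -> 324
    LT 72: heading 324 -> 36
    FD 20: (46.834,12.293) -> (63.014,24.049) [heading=36, draw]
    -- iteration 4/4 --
    RT 60: heading 36 -> 336
    LT 72: heading 336 -> 48
    FD 20: (63.014,24.049) -> (76.397,38.912) [heading=48, draw]
  ]
  -- iteration 2/3 --
  FD 11: (76.397,38.912) -> (83.757,47.086) [heading=48, draw]
  BK 12: (83.757,47.086) -> (75.728,38.168) [heading=48, draw]
  FD 10: (75.728,38.168) -> (82.419,45.6) [heading=48, draw]
  REPEAT 4 [
    -- iteration 1/4 --
    RT 60: heading 48 -> 348
    LT 72: heading 348 -> 60
    FD 20: (82.419,45.6) -> (92.419,62.92) [heading=60, draw]
    -- iteration 2/4 --
    RT 60: heading 60 -> 0
    LT 72: heading 0 -> 72
    FD 20: (92.419,62.92) -> (98.599,81.942) [heading=72, draw]
    -- iteration 3/4 --
    RT 60: heading 72 -> 12
    LT 72: heading 12 -> 84
    FD 20: (98.599,81.942) -> (100.69,101.832) [heading=84, draw]
    -- iteration 4/4 --
    RT 60: heading 84 -> 24
    LT 72: heading 24 -> 96
    FD 20: (100.69,101.832) -> (98.599,121.722) [heading=96, draw]
  ]
  -- iteration 3/3 --
  FD 11: (98.599,121.722) -> (97.45,132.662) [heading=96, draw]
  BK 12: (97.45,132.662) -> (98.704,120.728) [heading=96, draw]
  FD 10: (98.704,120.728) -> (97.659,130.673) [heading=96, draw]
  REPEAT 4 [
    -- iteration 1/4 --
    RT 60: heading 96 -> 36
    LT 72: heading 36 -> 108
    FD 20: (97.659,130.673) -> (91.478,149.694) [heading=108, draw]
    -- iteration 2/4 --
    RT 60: heading 108 -> 48
    LT 72: heading 48 -> 120
    FD 20: (91.478,149.694) -> (81.478,167.015) [heading=120, draw]
    -- iteration 3/4 --
    RT 60: heading 120 -> 60
    LT 72: heading 60 -> 132
    FD 20: (81.478,167.015) -> (68.096,181.878) [heading=132, draw]
    -- iteration 4/4 --
    RT 60: heading 132 -> 72
    LT 72: heading 72 -> 144
    FD 20: (68.096,181.878) -> (51.915,193.633) [heading=144, draw]
  ]
]
RT 30: heading 144 -> 114
Final: pos=(51.915,193.633), heading=114, 21 segment(s) drawn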